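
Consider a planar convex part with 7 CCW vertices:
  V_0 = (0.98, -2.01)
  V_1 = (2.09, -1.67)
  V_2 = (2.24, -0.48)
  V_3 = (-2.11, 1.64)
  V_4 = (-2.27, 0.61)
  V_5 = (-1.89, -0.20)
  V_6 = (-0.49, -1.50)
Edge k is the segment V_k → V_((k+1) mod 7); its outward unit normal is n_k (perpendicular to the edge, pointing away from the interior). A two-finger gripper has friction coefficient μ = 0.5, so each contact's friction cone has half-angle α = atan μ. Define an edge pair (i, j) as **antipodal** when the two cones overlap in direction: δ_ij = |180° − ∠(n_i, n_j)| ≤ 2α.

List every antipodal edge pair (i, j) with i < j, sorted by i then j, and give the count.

α = atan 0.5 = 26.57°;  2α = 53.13°
n_0 = (+0.2929, -0.9562)
n_1 = (+0.9921, -0.1251)
n_2 = (+0.4381, +0.8989)
n_3 = (-0.9881, +0.1535)
n_4 = (-0.9053, -0.4247)
n_5 = (-0.6805, -0.7328)
n_6 = (-0.3278, -0.9448)
  (0,1): δ = 114.21°  ·
  (0,2): δ = 43.01°  ✓
  (0,3): δ = 64.14°  ·
  (0,4): δ = 98.10°  ·
  (0,5): δ = 120.09°  ·
  (0,6): δ = 143.84°  ·
  (1,2): δ = 108.80°  ·
  (1,3): δ = 1.65°  ✓
  (1,4): δ = 32.32°  ✓
  (1,5): δ = 54.31°  ·
  (1,6): δ = 78.05°  ·
  (2,3): δ = 72.85°  ·
  (2,4): δ = 38.88°  ✓
  (2,5): δ = 16.90°  ✓
  (2,6): δ = 6.85°  ✓
  (3,4): δ = 146.04°  ·
  (3,5): δ = 124.05°  ·
  (3,6): δ = 100.30°  ·
  (4,5): δ = 158.01°  ·
  (4,6): δ = 134.27°  ·
  (5,6): δ = 156.25°  ·
antipodal pairs: 6

count = 6; pairs: (0,2), (1,3), (1,4), (2,4), (2,5), (2,6)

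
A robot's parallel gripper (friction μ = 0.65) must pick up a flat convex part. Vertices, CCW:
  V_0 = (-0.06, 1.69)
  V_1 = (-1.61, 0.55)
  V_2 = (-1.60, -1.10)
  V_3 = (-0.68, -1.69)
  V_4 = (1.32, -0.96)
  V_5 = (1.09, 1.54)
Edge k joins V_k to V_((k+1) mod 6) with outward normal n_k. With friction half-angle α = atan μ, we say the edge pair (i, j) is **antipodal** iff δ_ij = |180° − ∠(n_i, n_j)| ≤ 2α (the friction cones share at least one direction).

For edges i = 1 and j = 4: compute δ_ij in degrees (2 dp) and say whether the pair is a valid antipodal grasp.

δ = 4.91°, valid

α = atan 0.65 = 33.02°;  2α = 66.05°
edge 1: e_1 = (+0.01, -1.65);  n_1 = (-1.0000, -0.0061)
edge 4: e_4 = (-0.23, +2.50);  n_4 = (+0.9958, +0.0916)
∠(n_1, n_4) = 175.09°
δ = |180° − 175.09°| = 4.91°
4.91° ≤ 2α = 66.05°  →  valid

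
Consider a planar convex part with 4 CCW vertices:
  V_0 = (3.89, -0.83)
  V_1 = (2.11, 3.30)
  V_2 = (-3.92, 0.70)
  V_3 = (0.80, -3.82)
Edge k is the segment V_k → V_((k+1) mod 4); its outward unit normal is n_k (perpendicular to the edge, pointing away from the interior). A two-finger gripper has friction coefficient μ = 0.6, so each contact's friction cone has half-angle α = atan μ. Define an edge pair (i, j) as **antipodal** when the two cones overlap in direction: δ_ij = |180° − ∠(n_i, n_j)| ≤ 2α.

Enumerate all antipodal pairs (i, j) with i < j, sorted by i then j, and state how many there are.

count = 2; pairs: (0,2), (1,3)

α = atan 0.6 = 30.96°;  2α = 61.93°
n_0 = (+0.9183, +0.3958)
n_1 = (-0.3959, +0.9183)
n_2 = (-0.6916, -0.7222)
n_3 = (+0.6954, -0.7186)
  (0,1): δ = 89.99°  ·
  (0,2): δ = 22.92°  ✓
  (0,3): δ = 110.74°  ·
  (1,2): δ = 67.08°  ·
  (1,3): δ = 20.73°  ✓
  (2,3): δ = 92.18°  ·
antipodal pairs: 2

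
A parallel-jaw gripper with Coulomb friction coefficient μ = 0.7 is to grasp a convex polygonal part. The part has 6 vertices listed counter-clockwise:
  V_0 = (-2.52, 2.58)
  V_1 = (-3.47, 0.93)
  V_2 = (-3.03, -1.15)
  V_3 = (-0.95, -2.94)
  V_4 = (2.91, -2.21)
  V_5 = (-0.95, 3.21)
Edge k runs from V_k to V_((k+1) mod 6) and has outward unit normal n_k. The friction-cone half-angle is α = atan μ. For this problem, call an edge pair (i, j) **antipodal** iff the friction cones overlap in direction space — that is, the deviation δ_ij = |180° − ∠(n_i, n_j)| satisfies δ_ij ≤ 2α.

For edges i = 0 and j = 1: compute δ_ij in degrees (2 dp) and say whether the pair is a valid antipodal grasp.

α = atan 0.7 = 34.99°;  2α = 69.98°
edge 0: e_0 = (-0.95, -1.65);  n_0 = (-0.8666, +0.4990)
edge 1: e_1 = (+0.44, -2.08);  n_1 = (-0.9783, -0.2070)
∠(n_0, n_1) = 41.88°
δ = |180° − 41.88°| = 138.12°
138.12° > 2α = 69.98°  →  invalid

δ = 138.12°, invalid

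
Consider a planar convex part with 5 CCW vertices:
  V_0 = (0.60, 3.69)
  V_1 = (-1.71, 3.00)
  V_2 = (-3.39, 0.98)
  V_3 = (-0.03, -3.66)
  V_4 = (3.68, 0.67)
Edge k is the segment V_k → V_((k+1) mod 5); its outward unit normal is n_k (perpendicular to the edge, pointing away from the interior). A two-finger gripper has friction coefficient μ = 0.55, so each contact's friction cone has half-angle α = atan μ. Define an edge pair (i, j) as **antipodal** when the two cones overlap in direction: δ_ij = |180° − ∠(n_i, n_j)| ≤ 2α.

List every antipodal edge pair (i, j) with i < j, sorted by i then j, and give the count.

α = atan 0.55 = 28.81°;  2α = 57.62°
n_0 = (-0.2862, +0.9582)
n_1 = (-0.7688, +0.6394)
n_2 = (-0.8099, -0.5865)
n_3 = (+0.7594, -0.6506)
n_4 = (+0.7001, +0.7140)
  (0,1): δ = 146.38°  ·
  (0,2): δ = 70.72°  ·
  (0,3): δ = 32.78°  ✓
  (0,4): δ = 118.93°  ·
  (1,2): δ = 104.34°  ·
  (1,3): δ = 0.84°  ✓
  (1,4): δ = 85.31°  ·
  (2,3): δ = 76.50°  ·
  (2,4): δ = 9.65°  ✓
  (3,4): δ = 93.85°  ·
antipodal pairs: 3

count = 3; pairs: (0,3), (1,3), (2,4)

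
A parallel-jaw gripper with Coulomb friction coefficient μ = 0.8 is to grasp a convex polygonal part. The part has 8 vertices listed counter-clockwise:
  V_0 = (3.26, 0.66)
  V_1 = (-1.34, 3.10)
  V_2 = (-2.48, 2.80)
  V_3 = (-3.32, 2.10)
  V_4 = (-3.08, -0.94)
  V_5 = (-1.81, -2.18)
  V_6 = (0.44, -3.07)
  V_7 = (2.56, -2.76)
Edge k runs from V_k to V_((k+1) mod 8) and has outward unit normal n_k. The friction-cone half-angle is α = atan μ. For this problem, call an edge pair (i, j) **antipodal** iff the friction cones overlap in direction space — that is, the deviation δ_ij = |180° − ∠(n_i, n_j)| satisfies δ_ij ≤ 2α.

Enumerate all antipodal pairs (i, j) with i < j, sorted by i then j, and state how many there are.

α = atan 0.8 = 38.66°;  2α = 77.32°
n_0 = (+0.4686, +0.8834)
n_1 = (-0.2545, +0.9671)
n_2 = (-0.6402, +0.7682)
n_3 = (-0.9969, -0.0787)
n_4 = (-0.6986, -0.7155)
n_5 = (-0.3678, -0.9299)
n_6 = (+0.1447, -0.9895)
n_7 = (+0.9797, -0.2005)
  (0,1): δ = 137.31°  ·
  (0,2): δ = 112.25°  ·
  (0,3): δ = 57.54°  ✓
  (0,4): δ = 16.37°  ✓
  (0,5): δ = 6.36°  ✓
  (0,6): δ = 36.26°  ✓
  (0,7): δ = 106.38°  ·
  (1,2): δ = 154.94°  ·
  (1,3): δ = 100.23°  ·
  (1,4): δ = 59.06°  ✓
  (1,5): δ = 36.33°  ✓
  (1,6): δ = 6.42°  ✓
  (1,7): δ = 63.69°  ✓
  (2,3): δ = 125.29°  ·
  (2,4): δ = 84.12°  ·
  (2,5): δ = 61.39°  ✓
  (2,6): δ = 31.49°  ✓
  (2,7): δ = 38.63°  ✓
  (3,4): δ = 138.83°  ·
  (3,5): δ = 116.10°  ·
  (3,6): δ = 86.19°  ·
  (3,7): δ = 16.08°  ✓
  (4,5): δ = 157.27°  ·
  (4,6): δ = 127.37°  ·
  (4,7): δ = 57.25°  ✓
  (5,6): δ = 150.10°  ·
  (5,7): δ = 79.99°  ·
  (6,7): δ = 109.89°  ·
antipodal pairs: 13

count = 13; pairs: (0,3), (0,4), (0,5), (0,6), (1,4), (1,5), (1,6), (1,7), (2,5), (2,6), (2,7), (3,7), (4,7)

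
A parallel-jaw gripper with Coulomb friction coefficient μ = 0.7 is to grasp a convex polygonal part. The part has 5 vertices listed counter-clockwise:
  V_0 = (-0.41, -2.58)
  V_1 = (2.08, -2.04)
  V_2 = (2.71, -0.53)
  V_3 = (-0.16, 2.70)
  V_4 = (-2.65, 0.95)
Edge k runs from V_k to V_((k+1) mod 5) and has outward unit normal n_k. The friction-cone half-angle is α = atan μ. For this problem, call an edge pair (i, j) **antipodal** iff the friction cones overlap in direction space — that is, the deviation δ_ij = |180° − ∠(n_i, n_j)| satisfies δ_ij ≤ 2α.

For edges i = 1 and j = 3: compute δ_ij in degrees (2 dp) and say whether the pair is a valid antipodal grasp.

δ = 32.25°, valid

α = atan 0.7 = 34.99°;  2α = 69.98°
edge 1: e_1 = (+0.63, +1.51);  n_1 = (+0.9229, -0.3850)
edge 3: e_3 = (-2.49, -1.75);  n_3 = (-0.5750, +0.8181)
∠(n_1, n_3) = 147.75°
δ = |180° − 147.75°| = 32.25°
32.25° ≤ 2α = 69.98°  →  valid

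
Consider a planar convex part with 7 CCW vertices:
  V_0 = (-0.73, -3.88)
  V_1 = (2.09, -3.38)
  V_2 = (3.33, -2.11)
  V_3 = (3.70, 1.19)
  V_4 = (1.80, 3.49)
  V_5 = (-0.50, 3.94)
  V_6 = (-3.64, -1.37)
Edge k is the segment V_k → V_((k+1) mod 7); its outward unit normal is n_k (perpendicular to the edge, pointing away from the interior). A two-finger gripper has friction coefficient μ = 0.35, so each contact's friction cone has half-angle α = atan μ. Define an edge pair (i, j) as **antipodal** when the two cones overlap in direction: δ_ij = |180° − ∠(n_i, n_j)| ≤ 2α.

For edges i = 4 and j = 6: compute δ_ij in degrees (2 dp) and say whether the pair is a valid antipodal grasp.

α = atan 0.35 = 19.29°;  2α = 38.58°
edge 4: e_4 = (-2.30, +0.45);  n_4 = (+0.1920, +0.9814)
edge 6: e_6 = (+2.91, -2.51);  n_6 = (-0.6531, -0.7572)
∠(n_4, n_6) = 150.29°
δ = |180° − 150.29°| = 29.71°
29.71° ≤ 2α = 38.58°  →  valid

δ = 29.71°, valid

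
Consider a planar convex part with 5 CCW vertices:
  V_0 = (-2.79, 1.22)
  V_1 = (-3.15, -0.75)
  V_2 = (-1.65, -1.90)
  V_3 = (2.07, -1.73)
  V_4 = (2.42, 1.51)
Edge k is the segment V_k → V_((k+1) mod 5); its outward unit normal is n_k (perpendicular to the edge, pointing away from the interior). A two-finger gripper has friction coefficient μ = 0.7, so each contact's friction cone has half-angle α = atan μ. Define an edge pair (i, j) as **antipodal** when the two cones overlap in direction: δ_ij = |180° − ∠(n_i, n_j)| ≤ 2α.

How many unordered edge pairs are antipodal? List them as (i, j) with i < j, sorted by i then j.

count = 4; pairs: (0,3), (1,3), (1,4), (2,4)

α = atan 0.7 = 34.99°;  2α = 69.98°
n_0 = (-0.9837, +0.1798)
n_1 = (-0.6084, -0.7936)
n_2 = (+0.0457, -0.9990)
n_3 = (+0.9942, -0.1074)
n_4 = (-0.0556, +0.9985)
  (0,1): δ = 117.12°  ·
  (0,2): δ = 77.03°  ·
  (0,3): δ = 4.19°  ✓
  (0,4): δ = 103.54°  ·
  (1,2): δ = 139.91°  ·
  (1,3): δ = 58.69°  ✓
  (1,4): δ = 40.66°  ✓
  (2,3): δ = 98.78°  ·
  (2,4): δ = 0.57°  ✓
  (3,4): δ = 80.65°  ·
antipodal pairs: 4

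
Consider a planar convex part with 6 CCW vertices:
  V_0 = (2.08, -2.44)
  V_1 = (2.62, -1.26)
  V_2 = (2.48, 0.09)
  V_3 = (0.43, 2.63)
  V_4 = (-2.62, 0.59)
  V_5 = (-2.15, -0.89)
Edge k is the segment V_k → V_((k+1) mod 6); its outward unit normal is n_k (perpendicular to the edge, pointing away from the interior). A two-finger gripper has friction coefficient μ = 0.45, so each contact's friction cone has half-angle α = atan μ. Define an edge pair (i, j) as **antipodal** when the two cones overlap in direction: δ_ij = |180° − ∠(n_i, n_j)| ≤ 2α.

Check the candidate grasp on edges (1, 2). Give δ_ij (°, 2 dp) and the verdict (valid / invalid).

α = atan 0.45 = 24.23°;  2α = 48.46°
edge 1: e_1 = (-0.14, +1.35);  n_1 = (+0.9947, +0.1032)
edge 2: e_2 = (-2.05, +2.54);  n_2 = (+0.7782, +0.6281)
∠(n_1, n_2) = 32.99°
δ = |180° − 32.99°| = 147.01°
147.01° > 2α = 48.46°  →  invalid

δ = 147.01°, invalid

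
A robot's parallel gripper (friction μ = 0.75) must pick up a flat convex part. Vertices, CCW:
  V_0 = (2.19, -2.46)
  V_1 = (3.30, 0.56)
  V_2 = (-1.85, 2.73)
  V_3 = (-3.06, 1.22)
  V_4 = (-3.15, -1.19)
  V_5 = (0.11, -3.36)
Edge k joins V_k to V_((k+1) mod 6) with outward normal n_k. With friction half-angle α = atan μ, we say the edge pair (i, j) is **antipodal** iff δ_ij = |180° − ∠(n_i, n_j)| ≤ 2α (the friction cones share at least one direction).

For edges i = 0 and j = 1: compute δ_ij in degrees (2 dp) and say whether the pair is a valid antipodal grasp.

α = atan 0.75 = 36.87°;  2α = 73.74°
edge 0: e_0 = (+1.11, +3.02);  n_0 = (+0.9386, -0.3450)
edge 1: e_1 = (-5.15, +2.17);  n_1 = (+0.3883, +0.9215)
∠(n_0, n_1) = 87.33°
δ = |180° − 87.33°| = 92.67°
92.67° > 2α = 73.74°  →  invalid

δ = 92.67°, invalid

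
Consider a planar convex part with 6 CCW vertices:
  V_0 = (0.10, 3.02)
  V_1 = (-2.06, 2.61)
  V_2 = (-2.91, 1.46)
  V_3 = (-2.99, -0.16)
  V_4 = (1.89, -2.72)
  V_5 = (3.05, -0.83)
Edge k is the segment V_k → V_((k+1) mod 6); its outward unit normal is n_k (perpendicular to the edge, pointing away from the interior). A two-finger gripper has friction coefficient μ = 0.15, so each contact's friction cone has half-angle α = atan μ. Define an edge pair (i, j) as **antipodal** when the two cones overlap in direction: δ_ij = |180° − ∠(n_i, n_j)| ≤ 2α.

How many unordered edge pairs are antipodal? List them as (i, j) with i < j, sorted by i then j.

count = 1; pairs: (1,4)

α = atan 0.15 = 8.53°;  2α = 17.06°
n_0 = (-0.1865, +0.9825)
n_1 = (-0.8042, +0.5944)
n_2 = (-0.9988, +0.0493)
n_3 = (-0.4645, -0.8855)
n_4 = (+0.8523, -0.5231)
n_5 = (+0.7938, +0.6082)
  (0,1): δ = 137.22°  ·
  (0,2): δ = 103.57°  ·
  (0,3): δ = 38.43°  ·
  (0,4): δ = 47.71°  ·
  (0,5): δ = 116.71°  ·
  (1,2): δ = 146.36°  ·
  (1,3): δ = 81.21°  ·
  (1,4): δ = 4.93°  ✓
  (1,5): δ = 73.93°  ·
  (2,3): δ = 114.85°  ·
  (2,4): δ = 28.71°  ·
  (2,5): δ = 40.29°  ·
  (3,4): δ = 93.86°  ·
  (3,5): δ = 24.86°  ·
  (4,5): δ = 111.00°  ·
antipodal pairs: 1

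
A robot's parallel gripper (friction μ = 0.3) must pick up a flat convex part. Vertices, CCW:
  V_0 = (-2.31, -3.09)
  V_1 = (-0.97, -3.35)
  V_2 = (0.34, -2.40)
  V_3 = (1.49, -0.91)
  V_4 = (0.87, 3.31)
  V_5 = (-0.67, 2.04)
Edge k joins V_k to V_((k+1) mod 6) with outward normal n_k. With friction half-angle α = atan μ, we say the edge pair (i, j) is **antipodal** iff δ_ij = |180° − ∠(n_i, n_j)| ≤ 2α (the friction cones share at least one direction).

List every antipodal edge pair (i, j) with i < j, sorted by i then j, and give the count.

α = atan 0.3 = 16.70°;  2α = 33.40°
n_0 = (-0.1905, -0.9817)
n_1 = (+0.5871, -0.8095)
n_2 = (+0.7916, -0.6110)
n_3 = (+0.9894, +0.1454)
n_4 = (-0.6362, +0.7715)
n_5 = (-0.9525, +0.3045)
  (0,1): δ = 133.07°  ·
  (0,2): δ = 116.68°  ·
  (0,3): δ = 70.66°  ·
  (0,4): δ = 50.49°  ·
  (0,5): δ = 83.25°  ·
  (1,2): δ = 163.61°  ·
  (1,3): δ = 117.59°  ·
  (1,4): δ = 3.56°  ✓
  (1,5): δ = 36.32°  ·
  (2,3): δ = 133.98°  ·
  (2,4): δ = 12.83°  ✓
  (2,5): δ = 19.93°  ✓
  (3,4): δ = 58.85°  ·
  (3,5): δ = 26.09°  ✓
  (4,5): δ = 147.24°  ·
antipodal pairs: 4

count = 4; pairs: (1,4), (2,4), (2,5), (3,5)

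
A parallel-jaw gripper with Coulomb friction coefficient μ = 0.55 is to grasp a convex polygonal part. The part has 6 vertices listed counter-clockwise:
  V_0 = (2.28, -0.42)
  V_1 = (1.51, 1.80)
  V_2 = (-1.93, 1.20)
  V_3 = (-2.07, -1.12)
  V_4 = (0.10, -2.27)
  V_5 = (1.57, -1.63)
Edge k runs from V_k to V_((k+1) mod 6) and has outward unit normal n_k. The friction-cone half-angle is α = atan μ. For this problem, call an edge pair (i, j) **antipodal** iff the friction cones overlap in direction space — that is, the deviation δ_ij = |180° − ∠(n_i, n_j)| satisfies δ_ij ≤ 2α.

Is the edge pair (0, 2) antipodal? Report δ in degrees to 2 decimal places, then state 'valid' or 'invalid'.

δ = 22.58°, valid

α = atan 0.55 = 28.81°;  2α = 57.62°
edge 0: e_0 = (-0.77, +2.22);  n_0 = (+0.9448, +0.3277)
edge 2: e_2 = (-0.14, -2.32);  n_2 = (-0.9982, +0.0602)
∠(n_0, n_2) = 157.42°
δ = |180° − 157.42°| = 22.58°
22.58° ≤ 2α = 57.62°  →  valid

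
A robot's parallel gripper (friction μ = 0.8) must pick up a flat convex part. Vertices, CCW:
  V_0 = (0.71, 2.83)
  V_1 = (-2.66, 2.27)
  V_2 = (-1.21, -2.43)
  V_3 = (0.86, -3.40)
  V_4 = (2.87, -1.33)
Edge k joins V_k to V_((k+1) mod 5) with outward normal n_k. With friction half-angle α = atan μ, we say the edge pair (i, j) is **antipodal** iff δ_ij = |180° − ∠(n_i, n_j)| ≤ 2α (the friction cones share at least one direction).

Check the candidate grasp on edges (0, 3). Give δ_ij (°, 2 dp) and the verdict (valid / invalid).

δ = 36.41°, valid

α = atan 0.8 = 38.66°;  2α = 77.32°
edge 0: e_0 = (-3.37, -0.56);  n_0 = (-0.1639, +0.9865)
edge 3: e_3 = (+2.01, +2.07);  n_3 = (+0.7174, -0.6966)
∠(n_0, n_3) = 143.59°
δ = |180° − 143.59°| = 36.41°
36.41° ≤ 2α = 77.32°  →  valid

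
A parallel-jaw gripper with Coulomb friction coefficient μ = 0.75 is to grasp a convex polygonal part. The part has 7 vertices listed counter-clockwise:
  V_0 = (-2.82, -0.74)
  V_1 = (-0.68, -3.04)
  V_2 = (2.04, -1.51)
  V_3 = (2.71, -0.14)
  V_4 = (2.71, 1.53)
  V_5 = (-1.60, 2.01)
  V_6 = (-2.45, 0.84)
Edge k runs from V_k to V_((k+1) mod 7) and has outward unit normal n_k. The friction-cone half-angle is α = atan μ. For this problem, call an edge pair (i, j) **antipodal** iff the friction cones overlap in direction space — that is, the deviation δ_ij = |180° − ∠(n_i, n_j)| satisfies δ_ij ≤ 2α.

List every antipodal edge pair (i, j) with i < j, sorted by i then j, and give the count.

count = 11; pairs: (0,2), (0,3), (0,4), (1,4), (1,5), (1,6), (2,4), (2,5), (2,6), (3,5), (3,6)

α = atan 0.75 = 36.87°;  2α = 73.74°
n_0 = (-0.7321, -0.6812)
n_1 = (+0.4903, -0.8716)
n_2 = (+0.8983, -0.4393)
n_3 = (+1.0000, -0.0000)
n_4 = (+0.1107, +0.9939)
n_5 = (-0.8090, +0.5878)
n_6 = (-0.9737, +0.2280)
  (0,1): δ = 103.58°  ·
  (0,2): δ = 69.00°  ✓
  (0,3): δ = 42.94°  ✓
  (0,4): δ = 40.71°  ✓
  (0,5): δ = 101.07°  ·
  (0,6): δ = 123.88°  ·
  (1,2): δ = 145.42°  ·
  (1,3): δ = 119.36°  ·
  (1,4): δ = 35.71°  ✓
  (1,5): δ = 24.64°  ✓
  (1,6): δ = 47.46°  ✓
  (2,3): δ = 153.94°  ·
  (2,4): δ = 70.29°  ✓
  (2,5): δ = 9.94°  ✓
  (2,6): δ = 12.88°  ✓
  (3,4): δ = 96.35°  ·
  (3,5): δ = 36.00°  ✓
  (3,6): δ = 13.18°  ✓
  (4,5): δ = 119.64°  ·
  (4,6): δ = 96.83°  ·
  (5,6): δ = 157.18°  ·
antipodal pairs: 11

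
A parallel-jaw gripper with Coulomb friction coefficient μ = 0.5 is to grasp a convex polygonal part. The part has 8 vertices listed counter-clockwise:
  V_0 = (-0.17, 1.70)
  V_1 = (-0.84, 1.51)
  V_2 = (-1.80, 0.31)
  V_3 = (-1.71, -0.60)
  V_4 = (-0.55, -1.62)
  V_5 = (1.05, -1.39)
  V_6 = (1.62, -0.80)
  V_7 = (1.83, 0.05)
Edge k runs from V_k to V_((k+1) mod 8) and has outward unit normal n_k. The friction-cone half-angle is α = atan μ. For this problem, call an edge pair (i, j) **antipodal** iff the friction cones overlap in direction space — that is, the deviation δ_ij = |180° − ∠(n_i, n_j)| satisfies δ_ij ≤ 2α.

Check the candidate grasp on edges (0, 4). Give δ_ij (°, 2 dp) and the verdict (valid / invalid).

δ = 7.65°, valid

α = atan 0.5 = 26.57°;  2α = 53.13°
edge 0: e_0 = (-0.67, -0.19);  n_0 = (-0.2728, +0.9621)
edge 4: e_4 = (+1.60, +0.23);  n_4 = (+0.1423, -0.9898)
∠(n_0, n_4) = 172.35°
δ = |180° − 172.35°| = 7.65°
7.65° ≤ 2α = 53.13°  →  valid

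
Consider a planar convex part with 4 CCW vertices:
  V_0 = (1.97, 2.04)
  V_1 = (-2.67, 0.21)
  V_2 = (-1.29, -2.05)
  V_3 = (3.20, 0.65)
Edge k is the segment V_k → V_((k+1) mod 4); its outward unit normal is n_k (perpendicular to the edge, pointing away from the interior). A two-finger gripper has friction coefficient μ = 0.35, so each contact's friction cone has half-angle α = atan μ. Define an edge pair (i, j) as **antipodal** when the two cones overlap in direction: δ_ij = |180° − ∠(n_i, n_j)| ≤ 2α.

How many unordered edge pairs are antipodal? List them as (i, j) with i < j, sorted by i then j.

count = 2; pairs: (0,2), (1,3)

α = atan 0.35 = 19.29°;  2α = 38.58°
n_0 = (-0.3669, +0.9303)
n_1 = (-0.8535, -0.5211)
n_2 = (+0.5153, -0.8570)
n_3 = (+0.7489, +0.6627)
  (0,1): δ = 80.12°  ·
  (0,2): δ = 9.50°  ✓
  (0,3): δ = 109.98°  ·
  (1,2): δ = 90.39°  ·
  (1,3): δ = 10.10°  ✓
  (2,3): δ = 79.51°  ·
antipodal pairs: 2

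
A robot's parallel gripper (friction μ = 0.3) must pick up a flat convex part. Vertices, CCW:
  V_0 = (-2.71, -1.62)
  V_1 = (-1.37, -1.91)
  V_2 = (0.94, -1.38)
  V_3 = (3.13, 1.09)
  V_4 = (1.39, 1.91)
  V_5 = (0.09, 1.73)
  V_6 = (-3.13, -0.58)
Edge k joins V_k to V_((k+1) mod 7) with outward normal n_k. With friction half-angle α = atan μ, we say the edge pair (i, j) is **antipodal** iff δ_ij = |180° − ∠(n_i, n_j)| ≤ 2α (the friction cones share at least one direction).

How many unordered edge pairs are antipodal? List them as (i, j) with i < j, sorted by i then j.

α = atan 0.3 = 16.70°;  2α = 33.40°
n_0 = (-0.2115, -0.9774)
n_1 = (+0.2236, -0.9747)
n_2 = (+0.7482, -0.6634)
n_3 = (+0.4263, +0.9046)
n_4 = (-0.1372, +0.9905)
n_5 = (-0.5829, +0.8125)
n_6 = (-0.9272, -0.3745)
  (0,1): δ = 154.87°  ·
  (0,2): δ = 119.35°  ·
  (0,3): δ = 13.02°  ✓
  (0,4): δ = 20.09°  ✓
  (0,5): δ = 47.87°  ·
  (0,6): δ = 124.20°  ·
  (1,2): δ = 144.48°  ·
  (1,3): δ = 38.15°  ·
  (1,4): δ = 5.04°  ✓
  (1,5): δ = 22.73°  ✓
  (1,6): δ = 99.07°  ·
  (2,3): δ = 73.67°  ·
  (2,4): δ = 40.56°  ·
  (2,5): δ = 12.78°  ✓
  (2,6): δ = 63.55°  ·
  (3,4): δ = 146.88°  ·
  (3,5): δ = 119.11°  ·
  (3,6): δ = 42.78°  ·
  (4,5): δ = 152.23°  ·
  (4,6): δ = 75.89°  ·
  (5,6): δ = 103.66°  ·
antipodal pairs: 5

count = 5; pairs: (0,3), (0,4), (1,4), (1,5), (2,5)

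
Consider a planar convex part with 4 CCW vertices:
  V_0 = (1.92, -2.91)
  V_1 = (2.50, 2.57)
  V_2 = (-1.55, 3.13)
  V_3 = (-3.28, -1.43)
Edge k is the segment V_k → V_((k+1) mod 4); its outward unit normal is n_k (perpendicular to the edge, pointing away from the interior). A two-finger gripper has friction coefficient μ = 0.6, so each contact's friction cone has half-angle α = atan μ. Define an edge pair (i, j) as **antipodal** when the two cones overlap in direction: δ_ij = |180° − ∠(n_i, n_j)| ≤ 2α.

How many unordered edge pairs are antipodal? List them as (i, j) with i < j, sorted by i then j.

α = atan 0.6 = 30.96°;  2α = 61.93°
n_0 = (+0.9944, -0.1053)
n_1 = (+0.1370, +0.9906)
n_2 = (-0.9350, +0.3547)
n_3 = (-0.2737, -0.9618)
  (0,1): δ = 91.83°  ·
  (0,2): δ = 14.73°  ✓
  (0,3): δ = 80.15°  ·
  (1,2): δ = 102.90°  ·
  (1,3): δ = 8.01°  ✓
  (2,3): δ = 85.11°  ·
antipodal pairs: 2

count = 2; pairs: (0,2), (1,3)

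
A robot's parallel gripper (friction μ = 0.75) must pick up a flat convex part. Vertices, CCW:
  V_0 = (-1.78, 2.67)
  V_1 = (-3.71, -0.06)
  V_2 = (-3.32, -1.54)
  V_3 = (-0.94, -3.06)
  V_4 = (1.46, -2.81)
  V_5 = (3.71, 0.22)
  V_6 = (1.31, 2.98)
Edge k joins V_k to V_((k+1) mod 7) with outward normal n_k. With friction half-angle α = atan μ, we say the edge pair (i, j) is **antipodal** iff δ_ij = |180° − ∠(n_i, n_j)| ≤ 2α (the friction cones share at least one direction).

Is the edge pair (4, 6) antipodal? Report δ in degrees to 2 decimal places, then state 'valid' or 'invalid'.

δ = 47.67°, valid

α = atan 0.75 = 36.87°;  2α = 73.74°
edge 4: e_4 = (+2.25, +3.03);  n_4 = (+0.8029, -0.5962)
edge 6: e_6 = (-3.09, -0.31);  n_6 = (-0.0998, +0.9950)
∠(n_4, n_6) = 132.33°
δ = |180° − 132.33°| = 47.67°
47.67° ≤ 2α = 73.74°  →  valid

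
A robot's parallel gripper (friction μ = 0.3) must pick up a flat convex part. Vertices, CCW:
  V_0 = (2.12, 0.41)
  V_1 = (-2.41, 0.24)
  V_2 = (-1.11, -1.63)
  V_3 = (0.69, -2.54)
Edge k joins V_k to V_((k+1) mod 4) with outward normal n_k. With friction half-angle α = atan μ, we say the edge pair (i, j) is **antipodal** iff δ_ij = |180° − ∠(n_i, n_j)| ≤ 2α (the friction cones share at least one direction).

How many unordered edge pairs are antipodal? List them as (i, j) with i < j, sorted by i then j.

α = atan 0.3 = 16.70°;  2α = 33.40°
n_0 = (-0.0375, +0.9993)
n_1 = (-0.8211, -0.5708)
n_2 = (-0.4512, -0.8924)
n_3 = (+0.8999, -0.4362)
  (0,1): δ = 57.34°  ·
  (0,2): δ = 28.97°  ✓
  (0,3): δ = 61.99°  ·
  (1,2): δ = 151.63°  ·
  (1,3): δ = 60.67°  ·
  (2,3): δ = 89.04°  ·
antipodal pairs: 1

count = 1; pairs: (0,2)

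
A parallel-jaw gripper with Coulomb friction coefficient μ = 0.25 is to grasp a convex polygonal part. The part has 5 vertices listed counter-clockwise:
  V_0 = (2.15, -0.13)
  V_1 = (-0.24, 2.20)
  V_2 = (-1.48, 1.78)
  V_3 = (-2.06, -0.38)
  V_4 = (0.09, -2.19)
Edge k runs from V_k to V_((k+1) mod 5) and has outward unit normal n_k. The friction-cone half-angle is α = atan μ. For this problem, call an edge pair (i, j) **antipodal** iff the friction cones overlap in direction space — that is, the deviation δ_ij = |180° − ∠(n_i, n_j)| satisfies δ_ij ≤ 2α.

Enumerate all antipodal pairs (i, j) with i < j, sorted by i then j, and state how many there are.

count = 2; pairs: (0,3), (1,4)

α = atan 0.25 = 14.04°;  2α = 28.07°
n_0 = (+0.6981, +0.7160)
n_1 = (-0.3208, +0.9471)
n_2 = (-0.9658, +0.2593)
n_3 = (-0.6440, -0.7650)
n_4 = (+0.7071, -0.7071)
  (0,1): δ = 117.02°  ·
  (0,2): δ = 60.76°  ·
  (0,3): δ = 4.18°  ✓
  (0,4): δ = 89.27°  ·
  (1,2): δ = 123.74°  ·
  (1,3): δ = 58.80°  ·
  (1,4): δ = 26.29°  ✓
  (2,3): δ = 115.06°  ·
  (2,4): δ = 29.97°  ·
  (3,4): δ = 94.91°  ·
antipodal pairs: 2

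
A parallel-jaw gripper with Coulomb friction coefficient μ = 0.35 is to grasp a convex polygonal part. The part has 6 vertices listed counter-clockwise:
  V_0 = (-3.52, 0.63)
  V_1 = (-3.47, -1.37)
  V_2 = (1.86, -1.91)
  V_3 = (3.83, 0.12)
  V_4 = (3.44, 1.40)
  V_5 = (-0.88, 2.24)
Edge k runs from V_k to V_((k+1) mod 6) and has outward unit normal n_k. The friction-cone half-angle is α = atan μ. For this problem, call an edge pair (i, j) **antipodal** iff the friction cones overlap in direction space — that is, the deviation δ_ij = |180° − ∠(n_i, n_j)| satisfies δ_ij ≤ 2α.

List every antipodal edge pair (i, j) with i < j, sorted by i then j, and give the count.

α = atan 0.35 = 19.29°;  2α = 38.58°
n_0 = (-0.9997, -0.0250)
n_1 = (-0.1008, -0.9949)
n_2 = (+0.7176, -0.6964)
n_3 = (+0.9566, +0.2915)
n_4 = (+0.1909, +0.9816)
n_5 = (-0.5207, +0.8538)
  (0,1): δ = 97.22°  ·
  (0,2): δ = 45.57°  ·
  (0,3): δ = 15.51°  ✓
  (0,4): δ = 77.56°  ·
  (0,5): δ = 119.94°  ·
  (1,2): δ = 128.36°  ·
  (1,3): δ = 67.27°  ·
  (1,4): δ = 5.22°  ✓
  (1,5): δ = 37.16°  ✓
  (2,3): δ = 118.91°  ·
  (2,4): δ = 56.86°  ·
  (2,5): δ = 14.48°  ✓
  (3,4): δ = 117.95°  ·
  (3,5): δ = 75.57°  ·
  (4,5): δ = 137.62°  ·
antipodal pairs: 4

count = 4; pairs: (0,3), (1,4), (1,5), (2,5)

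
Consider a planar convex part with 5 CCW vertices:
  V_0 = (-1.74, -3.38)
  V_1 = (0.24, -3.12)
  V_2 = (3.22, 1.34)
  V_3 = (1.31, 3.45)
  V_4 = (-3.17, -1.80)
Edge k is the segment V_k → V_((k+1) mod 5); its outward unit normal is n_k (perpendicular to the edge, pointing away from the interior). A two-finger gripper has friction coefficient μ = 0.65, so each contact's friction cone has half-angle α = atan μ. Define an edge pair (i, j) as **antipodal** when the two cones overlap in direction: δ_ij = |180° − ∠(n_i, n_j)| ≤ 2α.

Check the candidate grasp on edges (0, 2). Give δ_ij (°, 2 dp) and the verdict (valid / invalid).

δ = 55.33°, valid

α = atan 0.65 = 33.02°;  2α = 66.05°
edge 0: e_0 = (+1.98, +0.26);  n_0 = (+0.1302, -0.9915)
edge 2: e_2 = (-1.91, +2.11);  n_2 = (+0.7414, +0.6711)
∠(n_0, n_2) = 124.67°
δ = |180° − 124.67°| = 55.33°
55.33° ≤ 2α = 66.05°  →  valid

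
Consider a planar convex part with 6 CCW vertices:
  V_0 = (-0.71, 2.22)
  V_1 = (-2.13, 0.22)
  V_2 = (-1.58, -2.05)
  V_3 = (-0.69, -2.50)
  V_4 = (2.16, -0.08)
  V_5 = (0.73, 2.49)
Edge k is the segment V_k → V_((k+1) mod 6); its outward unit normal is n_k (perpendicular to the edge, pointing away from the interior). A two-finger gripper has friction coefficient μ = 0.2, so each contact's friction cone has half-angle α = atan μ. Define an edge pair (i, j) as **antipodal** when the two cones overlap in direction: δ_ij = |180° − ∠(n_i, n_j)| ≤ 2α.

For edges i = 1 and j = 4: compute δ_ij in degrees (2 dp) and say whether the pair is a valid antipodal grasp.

α = atan 0.2 = 11.31°;  2α = 22.62°
edge 1: e_1 = (+0.55, -2.27);  n_1 = (-0.9719, -0.2355)
edge 4: e_4 = (-1.43, +2.57);  n_4 = (+0.8738, +0.4862)
∠(n_1, n_4) = 164.53°
δ = |180° − 164.53°| = 15.47°
15.47° ≤ 2α = 22.62°  →  valid

δ = 15.47°, valid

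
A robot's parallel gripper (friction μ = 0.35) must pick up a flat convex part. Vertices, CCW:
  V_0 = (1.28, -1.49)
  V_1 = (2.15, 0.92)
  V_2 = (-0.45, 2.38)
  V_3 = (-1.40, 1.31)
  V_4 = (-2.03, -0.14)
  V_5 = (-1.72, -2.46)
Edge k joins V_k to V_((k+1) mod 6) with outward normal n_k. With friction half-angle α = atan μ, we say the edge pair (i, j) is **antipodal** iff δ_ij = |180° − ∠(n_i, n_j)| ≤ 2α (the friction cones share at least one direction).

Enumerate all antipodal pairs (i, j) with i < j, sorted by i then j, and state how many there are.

α = atan 0.35 = 19.29°;  2α = 38.58°
n_0 = (+0.9406, -0.3395)
n_1 = (+0.4896, +0.8719)
n_2 = (-0.7478, +0.6639)
n_3 = (-0.9172, +0.3985)
n_4 = (-0.9912, -0.1324)
n_5 = (+0.3077, -0.9515)
  (0,1): δ = 99.47°  ·
  (0,2): δ = 21.75°  ✓
  (0,3): δ = 3.63°  ✓
  (0,4): δ = 27.46°  ✓
  (0,5): δ = 127.77°  ·
  (1,2): δ = 102.28°  ·
  (1,3): δ = 84.17°  ·
  (1,4): δ = 53.07°  ·
  (1,5): δ = 47.23°  ·
  (2,3): δ = 161.88°  ·
  (2,4): δ = 130.79°  ·
  (2,5): δ = 30.48°  ✓
  (3,4): δ = 148.91°  ·
  (3,5): δ = 48.60°  ·
  (4,5): δ = 79.69°  ·
antipodal pairs: 4

count = 4; pairs: (0,2), (0,3), (0,4), (2,5)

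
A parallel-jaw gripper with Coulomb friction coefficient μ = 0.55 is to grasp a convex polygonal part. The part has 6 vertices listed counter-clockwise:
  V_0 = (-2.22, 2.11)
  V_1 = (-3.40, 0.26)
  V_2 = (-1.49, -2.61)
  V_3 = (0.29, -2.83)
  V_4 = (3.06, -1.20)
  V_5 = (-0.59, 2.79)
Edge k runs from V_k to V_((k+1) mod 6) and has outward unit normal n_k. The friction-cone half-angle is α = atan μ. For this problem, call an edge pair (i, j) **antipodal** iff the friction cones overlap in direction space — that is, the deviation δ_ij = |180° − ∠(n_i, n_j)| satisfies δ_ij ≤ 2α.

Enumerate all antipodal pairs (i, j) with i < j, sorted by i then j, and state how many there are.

count = 5; pairs: (0,3), (1,4), (2,4), (2,5), (3,5)

α = atan 0.55 = 28.81°;  2α = 57.62°
n_0 = (-0.8431, +0.5378)
n_1 = (-0.8325, -0.5540)
n_2 = (-0.1227, -0.9924)
n_3 = (+0.5072, -0.8619)
n_4 = (+0.7378, +0.6750)
n_5 = (-0.3850, +0.9229)
  (0,1): δ = 113.82°  ·
  (0,2): δ = 64.51°  ·
  (0,3): δ = 26.99°  ✓
  (0,4): δ = 74.98°  ·
  (0,5): δ = 145.18°  ·
  (1,2): δ = 130.69°  ·
  (1,3): δ = 93.17°  ·
  (1,4): δ = 8.81°  ✓
  (1,5): δ = 79.00°  ·
  (2,3): δ = 142.48°  ·
  (2,4): δ = 40.50°  ✓
  (2,5): δ = 29.69°  ✓
  (3,4): δ = 78.02°  ·
  (3,5): δ = 7.83°  ✓
  (4,5): δ = 109.81°  ·
antipodal pairs: 5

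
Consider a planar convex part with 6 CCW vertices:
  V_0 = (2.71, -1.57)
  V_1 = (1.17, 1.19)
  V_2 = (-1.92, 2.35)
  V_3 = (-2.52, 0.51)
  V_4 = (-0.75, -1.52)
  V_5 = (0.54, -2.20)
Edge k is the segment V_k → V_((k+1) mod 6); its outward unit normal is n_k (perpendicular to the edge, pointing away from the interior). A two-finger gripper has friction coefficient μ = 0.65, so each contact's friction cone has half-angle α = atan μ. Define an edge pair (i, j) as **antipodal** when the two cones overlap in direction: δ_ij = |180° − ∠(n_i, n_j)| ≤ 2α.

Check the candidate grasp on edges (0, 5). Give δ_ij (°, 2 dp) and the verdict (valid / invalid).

δ = 77.03°, invalid

α = atan 0.65 = 33.02°;  2α = 66.05°
edge 0: e_0 = (-1.54, +2.76);  n_0 = (+0.8733, +0.4873)
edge 5: e_5 = (+2.17, +0.63);  n_5 = (+0.2788, -0.9603)
∠(n_0, n_5) = 102.97°
δ = |180° − 102.97°| = 77.03°
77.03° > 2α = 66.05°  →  invalid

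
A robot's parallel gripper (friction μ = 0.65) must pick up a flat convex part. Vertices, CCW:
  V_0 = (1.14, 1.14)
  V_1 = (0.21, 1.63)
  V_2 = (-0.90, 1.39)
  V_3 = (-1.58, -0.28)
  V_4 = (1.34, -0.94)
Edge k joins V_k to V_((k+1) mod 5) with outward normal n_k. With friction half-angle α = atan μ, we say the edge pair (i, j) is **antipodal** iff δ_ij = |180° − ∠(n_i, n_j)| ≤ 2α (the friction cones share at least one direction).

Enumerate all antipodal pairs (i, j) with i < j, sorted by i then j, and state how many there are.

count = 3; pairs: (0,3), (1,3), (2,4)

α = atan 0.65 = 33.02°;  2α = 66.05°
n_0 = (+0.4661, +0.8847)
n_1 = (-0.2113, +0.9774)
n_2 = (-0.9262, +0.3771)
n_3 = (-0.2205, -0.9754)
n_4 = (+0.9954, +0.0957)
  (0,1): δ = 140.02°  ·
  (0,2): δ = 84.37°  ·
  (0,3): δ = 15.05°  ✓
  (0,4): δ = 123.28°  ·
  (1,2): δ = 124.36°  ·
  (1,3): δ = 24.94°  ✓
  (1,4): δ = 83.29°  ·
  (2,3): δ = 80.58°  ·
  (2,4): δ = 27.65°  ✓
  (3,4): δ = 71.77°  ·
antipodal pairs: 3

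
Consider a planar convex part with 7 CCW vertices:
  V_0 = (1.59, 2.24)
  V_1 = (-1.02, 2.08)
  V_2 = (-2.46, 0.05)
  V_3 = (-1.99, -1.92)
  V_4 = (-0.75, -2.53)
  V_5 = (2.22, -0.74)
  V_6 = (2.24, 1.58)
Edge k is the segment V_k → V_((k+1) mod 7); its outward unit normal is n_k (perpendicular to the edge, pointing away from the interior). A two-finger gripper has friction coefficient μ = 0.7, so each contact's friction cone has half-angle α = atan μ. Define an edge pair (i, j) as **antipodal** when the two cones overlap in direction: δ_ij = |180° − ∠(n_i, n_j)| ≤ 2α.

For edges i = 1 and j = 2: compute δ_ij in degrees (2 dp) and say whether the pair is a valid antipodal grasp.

α = atan 0.7 = 34.99°;  2α = 69.98°
edge 1: e_1 = (-1.44, -2.03);  n_1 = (-0.8156, +0.5786)
edge 2: e_2 = (+0.47, -1.97);  n_2 = (-0.9727, -0.2321)
∠(n_1, n_2) = 48.77°
δ = |180° − 48.77°| = 131.23°
131.23° > 2α = 69.98°  →  invalid

δ = 131.23°, invalid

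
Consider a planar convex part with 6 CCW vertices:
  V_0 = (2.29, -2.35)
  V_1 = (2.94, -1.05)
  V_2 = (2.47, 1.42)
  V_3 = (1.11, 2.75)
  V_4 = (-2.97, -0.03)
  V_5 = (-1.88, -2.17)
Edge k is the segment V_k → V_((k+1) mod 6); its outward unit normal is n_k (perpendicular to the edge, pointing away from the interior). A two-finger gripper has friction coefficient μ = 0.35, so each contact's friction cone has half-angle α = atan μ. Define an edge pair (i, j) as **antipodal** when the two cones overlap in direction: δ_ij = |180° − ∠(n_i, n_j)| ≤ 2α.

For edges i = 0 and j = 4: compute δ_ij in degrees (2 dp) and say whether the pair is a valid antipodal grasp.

δ = 53.56°, invalid

α = atan 0.35 = 19.29°;  2α = 38.58°
edge 0: e_0 = (+0.65, +1.30);  n_0 = (+0.8944, -0.4472)
edge 4: e_4 = (+1.09, -2.14);  n_4 = (-0.8911, -0.4539)
∠(n_0, n_4) = 126.44°
δ = |180° − 126.44°| = 53.56°
53.56° > 2α = 38.58°  →  invalid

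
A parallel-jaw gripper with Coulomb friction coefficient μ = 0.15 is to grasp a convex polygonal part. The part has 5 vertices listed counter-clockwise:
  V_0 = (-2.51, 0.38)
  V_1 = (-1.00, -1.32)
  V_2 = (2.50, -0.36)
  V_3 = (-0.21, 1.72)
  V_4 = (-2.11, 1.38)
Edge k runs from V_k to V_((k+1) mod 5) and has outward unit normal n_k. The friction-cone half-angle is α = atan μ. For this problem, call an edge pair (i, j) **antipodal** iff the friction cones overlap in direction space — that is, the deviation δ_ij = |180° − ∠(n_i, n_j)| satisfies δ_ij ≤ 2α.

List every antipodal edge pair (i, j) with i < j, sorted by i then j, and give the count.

count = 2; pairs: (0,2), (1,3)

α = atan 0.15 = 8.53°;  2α = 17.06°
n_0 = (-0.7477, -0.6641)
n_1 = (+0.2645, -0.9644)
n_2 = (+0.6089, +0.7933)
n_3 = (-0.1761, +0.9844)
n_4 = (-0.9285, +0.3714)
  (0,1): δ = 116.27°  ·
  (0,2): δ = 10.88°  ✓
  (0,3): δ = 58.53°  ·
  (0,4): δ = 116.59°  ·
  (1,2): δ = 52.85°  ·
  (1,3): δ = 5.19°  ✓
  (1,4): δ = 52.86°  ·
  (2,3): δ = 132.35°  ·
  (2,4): δ = 74.29°  ·
  (3,4): δ = 121.95°  ·
antipodal pairs: 2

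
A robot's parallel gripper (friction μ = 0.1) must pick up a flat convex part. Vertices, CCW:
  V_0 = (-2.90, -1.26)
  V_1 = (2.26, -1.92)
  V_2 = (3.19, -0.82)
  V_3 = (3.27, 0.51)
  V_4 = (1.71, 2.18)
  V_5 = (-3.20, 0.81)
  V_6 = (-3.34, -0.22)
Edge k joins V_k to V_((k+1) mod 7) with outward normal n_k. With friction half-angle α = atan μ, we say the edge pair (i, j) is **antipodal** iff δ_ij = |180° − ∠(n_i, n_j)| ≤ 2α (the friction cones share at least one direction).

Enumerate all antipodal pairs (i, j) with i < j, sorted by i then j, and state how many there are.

α = atan 0.1 = 5.71°;  2α = 11.42°
n_0 = (-0.1269, -0.9919)
n_1 = (+0.7636, -0.6456)
n_2 = (+0.9982, -0.0600)
n_3 = (+0.7308, +0.6826)
n_4 = (-0.2688, +0.9632)
n_5 = (-0.9909, +0.1347)
n_6 = (-0.9210, -0.3896)
  (0,1): δ = 122.92°  ·
  (0,2): δ = 86.15°  ·
  (0,3): δ = 39.66°  ·
  (0,4): δ = 22.88°  ·
  (0,5): δ = 89.55°  ·
  (0,6): δ = 120.22°  ·
  (1,2): δ = 143.23°  ·
  (1,3): δ = 96.74°  ·
  (1,4): δ = 34.20°  ·
  (1,5): δ = 32.47°  ·
  (1,6): δ = 63.15°  ·
  (2,3): δ = 133.51°  ·
  (2,4): δ = 70.97°  ·
  (2,5): δ = 4.30°  ✓
  (2,6): δ = 26.37°  ·
  (3,4): δ = 117.46°  ·
  (3,5): δ = 50.79°  ·
  (3,6): δ = 20.12°  ·
  (4,5): δ = 113.33°  ·
  (4,6): δ = 82.66°  ·
  (5,6): δ = 149.33°  ·
antipodal pairs: 1

count = 1; pairs: (2,5)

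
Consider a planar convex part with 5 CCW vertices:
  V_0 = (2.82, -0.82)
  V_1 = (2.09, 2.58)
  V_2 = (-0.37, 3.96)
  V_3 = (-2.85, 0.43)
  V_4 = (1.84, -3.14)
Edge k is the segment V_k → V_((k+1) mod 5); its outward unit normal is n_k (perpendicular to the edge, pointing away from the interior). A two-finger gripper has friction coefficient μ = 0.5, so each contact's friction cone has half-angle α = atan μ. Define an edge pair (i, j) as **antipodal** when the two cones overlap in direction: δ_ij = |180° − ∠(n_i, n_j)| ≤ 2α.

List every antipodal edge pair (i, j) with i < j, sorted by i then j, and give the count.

count = 4; pairs: (0,2), (0,3), (1,3), (2,4)

α = atan 0.5 = 26.57°;  2α = 53.13°
n_0 = (+0.9777, +0.2099)
n_1 = (+0.4893, +0.8721)
n_2 = (-0.8183, +0.5749)
n_3 = (-0.6057, -0.7957)
n_4 = (+0.9212, -0.3891)
  (0,1): δ = 131.41°  ·
  (0,2): δ = 47.21°  ✓
  (0,3): δ = 40.60°  ✓
  (0,4): δ = 144.98°  ·
  (1,2): δ = 95.80°  ·
  (1,3): δ = 7.99°  ✓
  (1,4): δ = 96.39°  ·
  (2,3): δ = 92.19°  ·
  (2,4): δ = 12.19°  ✓
  (3,4): δ = 75.62°  ·
antipodal pairs: 4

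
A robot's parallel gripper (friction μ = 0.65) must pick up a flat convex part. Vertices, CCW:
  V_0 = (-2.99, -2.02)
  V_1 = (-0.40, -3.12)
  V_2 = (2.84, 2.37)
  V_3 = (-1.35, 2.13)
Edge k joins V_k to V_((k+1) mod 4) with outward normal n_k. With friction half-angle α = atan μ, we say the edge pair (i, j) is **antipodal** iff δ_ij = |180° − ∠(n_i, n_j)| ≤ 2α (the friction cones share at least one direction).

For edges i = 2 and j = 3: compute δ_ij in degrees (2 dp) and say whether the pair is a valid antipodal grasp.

δ = 114.84°, invalid

α = atan 0.65 = 33.02°;  2α = 66.05°
edge 2: e_2 = (-4.19, -0.24);  n_2 = (-0.0572, +0.9984)
edge 3: e_3 = (-1.64, -4.15);  n_3 = (-0.9300, +0.3675)
∠(n_2, n_3) = 65.16°
δ = |180° − 65.16°| = 114.84°
114.84° > 2α = 66.05°  →  invalid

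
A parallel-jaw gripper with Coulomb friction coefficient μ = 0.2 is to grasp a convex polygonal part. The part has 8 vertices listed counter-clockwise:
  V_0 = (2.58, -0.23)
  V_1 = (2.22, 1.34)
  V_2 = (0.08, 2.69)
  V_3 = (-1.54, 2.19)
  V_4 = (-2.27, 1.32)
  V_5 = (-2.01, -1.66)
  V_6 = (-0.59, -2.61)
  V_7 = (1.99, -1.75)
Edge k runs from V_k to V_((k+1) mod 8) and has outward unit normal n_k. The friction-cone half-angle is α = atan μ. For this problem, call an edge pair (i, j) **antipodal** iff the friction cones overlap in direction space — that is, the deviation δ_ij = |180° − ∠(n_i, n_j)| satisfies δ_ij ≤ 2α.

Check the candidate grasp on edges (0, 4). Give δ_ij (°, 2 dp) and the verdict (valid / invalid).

α = atan 0.2 = 11.31°;  2α = 22.62°
edge 0: e_0 = (-0.36, +1.57);  n_0 = (+0.9747, +0.2235)
edge 4: e_4 = (+0.26, -2.98);  n_4 = (-0.9962, -0.0869)
∠(n_0, n_4) = 172.07°
δ = |180° − 172.07°| = 7.93°
7.93° ≤ 2α = 22.62°  →  valid

δ = 7.93°, valid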